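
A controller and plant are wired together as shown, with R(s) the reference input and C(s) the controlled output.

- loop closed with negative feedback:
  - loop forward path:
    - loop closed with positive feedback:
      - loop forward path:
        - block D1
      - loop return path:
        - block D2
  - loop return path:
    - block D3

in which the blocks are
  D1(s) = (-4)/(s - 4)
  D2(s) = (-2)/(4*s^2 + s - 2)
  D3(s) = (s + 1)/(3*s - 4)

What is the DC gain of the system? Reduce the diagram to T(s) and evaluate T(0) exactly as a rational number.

[1] feedback reduction of D1, D2; result (-16*s^2 - 4*s + 8)/(4*s^3 - 15*s^2 - 6*s)
[2] collapse the loop ([D1/(1-D1*D2)] forward, D3 return); result (-48*s^3 + 52*s^2 + 40*s - 32)/(12*s^4 - 77*s^3 + 22*s^2 + 28*s + 8)
Evaluating the step-2 result (the overall T(s)) at s = 0 gives T(0) = -32/8 = -4.

Final answer: -4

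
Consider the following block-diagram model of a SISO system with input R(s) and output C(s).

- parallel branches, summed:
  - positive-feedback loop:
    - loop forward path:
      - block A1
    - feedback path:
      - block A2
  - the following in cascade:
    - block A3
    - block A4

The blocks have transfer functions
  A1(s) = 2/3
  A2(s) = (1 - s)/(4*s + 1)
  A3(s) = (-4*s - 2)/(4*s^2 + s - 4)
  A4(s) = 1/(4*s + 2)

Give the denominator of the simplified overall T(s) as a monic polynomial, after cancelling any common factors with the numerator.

Step 1: feedback reduction of A1, A2: (8*s + 2)/(14*s + 1)
Step 2: series reduction of A3, A4: (-1)/(4*s^2 + s - 4)
Step 3: reduce the parallel group [A1/(1-A1*A2)], (A3*A4): (32*s^3 + 16*s^2 - 44*s - 9)/(56*s^3 + 18*s^2 - 55*s - 4)
No further cancellation is possible in the step-3 result, so that is T(s). Its denominator becomes monic after dividing by the leading coefficient 56.

Final answer: s^3 + 9*s^2/28 - 55*s/56 - 1/14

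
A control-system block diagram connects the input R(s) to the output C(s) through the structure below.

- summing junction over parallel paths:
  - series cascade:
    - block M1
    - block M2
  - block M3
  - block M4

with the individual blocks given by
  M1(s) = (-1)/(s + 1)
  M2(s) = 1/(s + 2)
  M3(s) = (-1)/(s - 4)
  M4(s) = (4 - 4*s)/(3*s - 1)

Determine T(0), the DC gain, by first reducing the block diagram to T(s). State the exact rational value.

Answer: -17/4

Working:
1. series reduction of M1, M2, giving (-1)/(s^2 + 3*s + 2)
2. combine (M1*M2), M3, M4 in parallel, giving (-4*s^4 + 5*s^3 + 25*s^2 + 2*s - 34)/(3*s^4 - 4*s^3 - 29*s^2 - 14*s + 8)
The step-2 result is T(s). Setting s = 0: T(0) = -34/8 = -17/4.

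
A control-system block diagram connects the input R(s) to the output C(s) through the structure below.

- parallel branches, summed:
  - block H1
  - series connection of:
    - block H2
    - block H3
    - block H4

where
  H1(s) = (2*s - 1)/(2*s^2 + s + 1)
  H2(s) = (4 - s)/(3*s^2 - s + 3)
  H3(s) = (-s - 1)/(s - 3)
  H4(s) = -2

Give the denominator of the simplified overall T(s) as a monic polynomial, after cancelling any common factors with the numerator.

Step 1. reduce the series chain H2, H3, H4: (-2*s^2 + 6*s + 8)/(3*s^3 - 10*s^2 + 6*s - 9)
Step 2. combine H1, (H2*H3*H4) in parallel: (2*s^4 - 13*s^3 + 42*s^2 - 10*s + 17)/(6*s^5 - 17*s^4 + 5*s^3 - 22*s^2 - 3*s - 9)
The result of step 2 is T(s) in lowest terms. Its denominator has leading coefficient 6; dividing the denominator through by 6 makes it monic.

Hence the answer: s^5 - 17*s^4/6 + 5*s^3/6 - 11*s^2/3 - s/2 - 3/2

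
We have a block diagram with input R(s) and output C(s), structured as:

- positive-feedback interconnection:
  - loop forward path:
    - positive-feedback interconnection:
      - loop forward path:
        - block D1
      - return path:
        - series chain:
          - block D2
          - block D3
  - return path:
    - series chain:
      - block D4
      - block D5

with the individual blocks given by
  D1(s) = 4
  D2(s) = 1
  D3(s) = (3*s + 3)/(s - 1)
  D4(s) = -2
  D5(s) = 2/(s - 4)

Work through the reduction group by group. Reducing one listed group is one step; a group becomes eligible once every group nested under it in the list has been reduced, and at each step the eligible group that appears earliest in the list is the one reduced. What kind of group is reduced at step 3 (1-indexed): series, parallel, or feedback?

The answer is series.

Reasoning:
Step 1: reduce the series chain D2, D3
Step 2: reduce the feedback loop with forward D1 and return (D2*D3)
Step 3: reduce the series chain D4, D5
Step 4: collapse the loop ([D1/(1-D1*(D2*D3))] forward, (D4*D5) return)
At step 3 the group reduced is series.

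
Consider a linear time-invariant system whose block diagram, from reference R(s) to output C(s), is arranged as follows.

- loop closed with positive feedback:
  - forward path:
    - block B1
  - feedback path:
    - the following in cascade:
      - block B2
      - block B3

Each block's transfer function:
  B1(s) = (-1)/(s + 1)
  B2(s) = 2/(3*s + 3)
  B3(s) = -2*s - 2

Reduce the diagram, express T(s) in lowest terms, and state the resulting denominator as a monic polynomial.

Step 1: series reduction of B2, B3 -> (-4)/3
Step 2: apply the feedback formula to B1, (B2*B3) -> (-3)/(3*s - 1)
T(s) is the step-2 result (common factors already cancelled). Leading coefficient of the denominator: 3. Divide through by 3 for the monic polynomial.

Answer: s - 1/3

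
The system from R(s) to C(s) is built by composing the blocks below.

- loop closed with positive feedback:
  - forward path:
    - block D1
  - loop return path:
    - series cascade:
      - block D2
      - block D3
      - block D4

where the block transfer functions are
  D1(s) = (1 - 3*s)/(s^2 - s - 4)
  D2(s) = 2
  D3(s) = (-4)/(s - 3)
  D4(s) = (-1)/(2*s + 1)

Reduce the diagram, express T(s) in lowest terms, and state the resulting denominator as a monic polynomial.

First reduce the diagram to T(s).

Step 1. reduce the series chain D2, D3, D4 gives 8/(2*s^2 - 5*s - 3)
Step 2. reduce the feedback loop with forward D1 and return (D2*D3*D4) gives (-6*s^3 + 17*s^2 + 4*s - 3)/(2*s^4 - 7*s^3 - 6*s^2 + 47*s + 4)
The result of step 2 is T(s) in lowest terms. Its denominator has leading coefficient 2; dividing the denominator through by 2 makes it monic.

Answer: s^4 - 7*s^3/2 - 3*s^2 + 47*s/2 + 2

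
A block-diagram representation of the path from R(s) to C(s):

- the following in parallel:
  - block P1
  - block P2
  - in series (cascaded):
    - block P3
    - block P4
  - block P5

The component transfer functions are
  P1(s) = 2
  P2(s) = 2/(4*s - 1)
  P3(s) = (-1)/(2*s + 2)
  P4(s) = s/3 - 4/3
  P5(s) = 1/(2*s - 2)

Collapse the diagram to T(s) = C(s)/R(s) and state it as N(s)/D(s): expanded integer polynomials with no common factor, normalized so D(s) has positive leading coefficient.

First reduce the diagram to T(s).

1. cascade P3, P4, giving (4 - s)/(6*s + 6)
2. combine P1, P2, (P3*P4), P5 in parallel, which is the overall transfer function T(s) = C(s)/R(s) in lowest terms

Answer: (44*s^3 + 33*s^2 - 60*s + 1)/(24*s^3 - 6*s^2 - 24*s + 6)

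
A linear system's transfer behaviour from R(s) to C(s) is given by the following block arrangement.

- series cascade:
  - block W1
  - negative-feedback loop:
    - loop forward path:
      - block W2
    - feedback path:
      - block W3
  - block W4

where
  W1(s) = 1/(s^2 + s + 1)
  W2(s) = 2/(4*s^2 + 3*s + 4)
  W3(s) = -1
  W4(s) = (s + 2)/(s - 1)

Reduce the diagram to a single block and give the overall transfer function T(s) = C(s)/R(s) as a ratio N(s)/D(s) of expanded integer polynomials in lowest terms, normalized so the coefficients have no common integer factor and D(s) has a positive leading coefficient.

First reduce the diagram to T(s).

Step 1. reduce the feedback loop with forward W2 and return W3 = 2/(4*s^2 + 3*s + 2)
Step 2. multiply W1, [W2/(1+W2*W3)], W4 (series): this yields T(s), and no further normalization is needed

Answer: (2*s + 4)/(4*s^5 + 3*s^4 + 2*s^3 - 4*s^2 - 3*s - 2)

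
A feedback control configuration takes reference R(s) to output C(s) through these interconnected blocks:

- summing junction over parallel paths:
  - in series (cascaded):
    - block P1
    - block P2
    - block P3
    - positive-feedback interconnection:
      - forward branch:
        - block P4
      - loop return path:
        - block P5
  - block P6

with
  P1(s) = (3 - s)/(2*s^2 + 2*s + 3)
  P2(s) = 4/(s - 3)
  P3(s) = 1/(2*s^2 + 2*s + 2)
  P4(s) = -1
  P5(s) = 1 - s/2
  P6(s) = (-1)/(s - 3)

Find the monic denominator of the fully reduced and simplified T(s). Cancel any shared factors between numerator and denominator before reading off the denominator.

[1] apply the feedback formula to P4, P5: 2/(s - 4)
[2] multiply P1, P2, P3, [P4/(1-P4*P5)] (series): (-4)/(2*s^5 - 4*s^4 - 9*s^3 - 23*s^2 - 17*s - 12)
[3] combine (P1*P2*P3*[P4/(1-P4*P5)]), P6 in parallel: (-2*s^5 + 4*s^4 + 9*s^3 + 23*s^2 + 13*s + 24)/(2*s^6 - 10*s^5 + 3*s^4 + 4*s^3 + 52*s^2 + 39*s + 36)
That last expression is T(s), already simplified. Scaling its denominator by 1/2 (the reciprocal of the leading coefficient) yields the monic denominator.

Final answer: s^6 - 5*s^5 + 3*s^4/2 + 2*s^3 + 26*s^2 + 39*s/2 + 18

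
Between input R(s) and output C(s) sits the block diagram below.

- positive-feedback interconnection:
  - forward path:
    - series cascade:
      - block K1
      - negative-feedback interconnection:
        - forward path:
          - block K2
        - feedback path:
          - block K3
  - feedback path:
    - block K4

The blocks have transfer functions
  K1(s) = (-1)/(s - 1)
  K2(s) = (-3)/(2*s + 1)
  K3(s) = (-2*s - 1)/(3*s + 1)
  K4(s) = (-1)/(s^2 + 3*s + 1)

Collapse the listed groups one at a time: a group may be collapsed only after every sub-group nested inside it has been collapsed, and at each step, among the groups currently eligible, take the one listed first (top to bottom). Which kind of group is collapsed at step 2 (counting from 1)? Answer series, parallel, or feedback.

[1] collapse the loop (K2 forward, K3 return)
[2] combine K1, [K2/(1+K2*K3)] in series
[3] reduce the feedback loop with forward (K1*[K2/(1+K2*K3)]) and return K4
At step 2 the group reduced is series.

Answer: series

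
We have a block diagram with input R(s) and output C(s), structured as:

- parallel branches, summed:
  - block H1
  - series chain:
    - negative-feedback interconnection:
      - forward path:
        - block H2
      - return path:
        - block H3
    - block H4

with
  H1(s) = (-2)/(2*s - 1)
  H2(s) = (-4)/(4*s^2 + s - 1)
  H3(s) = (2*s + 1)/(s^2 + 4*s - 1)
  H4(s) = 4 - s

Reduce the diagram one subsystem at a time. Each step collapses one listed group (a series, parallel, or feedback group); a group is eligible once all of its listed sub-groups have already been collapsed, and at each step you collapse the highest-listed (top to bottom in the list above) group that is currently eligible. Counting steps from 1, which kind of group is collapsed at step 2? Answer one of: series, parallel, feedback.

Step 1 - apply the feedback formula to H2, H3
Step 2 - reduce the series chain [H2/(1+H2*H3)], H4
Step 3 - parallel reduction of H1, ([H2/(1+H2*H3)]*H4)
Step 2 collapses a series group.

Hence the answer: series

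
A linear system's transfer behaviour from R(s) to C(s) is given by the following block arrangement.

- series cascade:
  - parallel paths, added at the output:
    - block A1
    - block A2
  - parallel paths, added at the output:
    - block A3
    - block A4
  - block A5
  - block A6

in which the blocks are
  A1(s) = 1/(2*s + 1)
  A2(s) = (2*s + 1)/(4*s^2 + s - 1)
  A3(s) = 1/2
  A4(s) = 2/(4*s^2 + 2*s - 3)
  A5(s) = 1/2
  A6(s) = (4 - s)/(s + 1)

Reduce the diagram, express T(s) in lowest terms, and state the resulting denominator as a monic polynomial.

1. parallel reduction of A1, A2 gives (8*s^2 + 5*s)/(8*s^3 + 6*s^2 - s - 1)
2. add A3, A4 (parallel) gives (4*s^2 + 2*s + 1)/(8*s^2 + 4*s - 6)
3. series reduction of (A1+A2), (A3+A4), A5, A6 gives (-32*s^5 + 92*s^4 + 126*s^3 + 67*s^2 + 20*s)/(128*s^6 + 288*s^5 + 96*s^4 - 160*s^3 - 92*s^2 + 16*s + 12)
The result of step 3 is T(s) in lowest terms. Its denominator has leading coefficient 128; dividing the denominator through by 128 makes it monic.

Hence the answer: s^6 + 9*s^5/4 + 3*s^4/4 - 5*s^3/4 - 23*s^2/32 + s/8 + 3/32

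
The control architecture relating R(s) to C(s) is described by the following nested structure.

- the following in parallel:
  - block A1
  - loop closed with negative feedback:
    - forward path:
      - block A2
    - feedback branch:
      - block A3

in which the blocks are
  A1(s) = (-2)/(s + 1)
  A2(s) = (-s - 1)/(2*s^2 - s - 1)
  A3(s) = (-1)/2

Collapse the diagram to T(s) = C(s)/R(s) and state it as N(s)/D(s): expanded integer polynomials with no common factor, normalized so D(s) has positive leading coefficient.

Step 1: reduce the feedback loop with forward A2 and return A3: (-2*s - 2)/(4*s^2 - s - 1)
Step 2: sum the parallel branches A1, [A2/(1+A2*A3)] - this is the overall T(s), already in the required normalized form

Final answer: (-10*s^2 - 2*s)/(4*s^3 + 3*s^2 - 2*s - 1)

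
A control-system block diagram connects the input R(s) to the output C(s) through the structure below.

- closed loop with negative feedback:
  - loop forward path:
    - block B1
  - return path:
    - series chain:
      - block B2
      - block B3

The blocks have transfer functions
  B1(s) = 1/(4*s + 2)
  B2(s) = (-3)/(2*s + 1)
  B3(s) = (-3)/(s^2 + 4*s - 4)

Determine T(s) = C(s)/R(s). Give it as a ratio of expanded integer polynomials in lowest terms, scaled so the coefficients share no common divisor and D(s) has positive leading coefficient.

(1) cascade B2, B3, giving 9/(2*s^3 + 9*s^2 - 4*s - 4)
(2) reduce the feedback loop with forward B1 and return (B2*B3) - this is the overall T(s), already in the required normalized form

Final answer: (2*s^3 + 9*s^2 - 4*s - 4)/(8*s^4 + 40*s^3 + 2*s^2 - 24*s + 1)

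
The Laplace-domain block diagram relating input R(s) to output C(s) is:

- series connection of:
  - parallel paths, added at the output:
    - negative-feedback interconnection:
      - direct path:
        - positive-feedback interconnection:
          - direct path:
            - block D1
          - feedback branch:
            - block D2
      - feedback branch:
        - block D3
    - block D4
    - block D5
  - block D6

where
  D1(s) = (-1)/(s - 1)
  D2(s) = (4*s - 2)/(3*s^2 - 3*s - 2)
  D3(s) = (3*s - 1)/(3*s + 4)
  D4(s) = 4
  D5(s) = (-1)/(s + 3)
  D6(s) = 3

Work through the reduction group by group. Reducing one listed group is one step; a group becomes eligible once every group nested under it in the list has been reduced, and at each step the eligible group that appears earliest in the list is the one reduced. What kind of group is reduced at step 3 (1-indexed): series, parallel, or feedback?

Step 1. reduce the feedback loop with forward D1 and return D2
Step 2. collapse the loop ([D1/(1-D1*D2)] forward, D3 return)
Step 3. add [[D1/(1-D1*D2)]/(1+[D1/(1-D1*D2)]*D3)], D4, D5 (parallel)
Step 4. cascade ([[D1/(1-D1*D2)]/(1+[D1/(1-D1*D2)]*D3)]+D4+D5), D6
Step 3: parallel.

Final answer: parallel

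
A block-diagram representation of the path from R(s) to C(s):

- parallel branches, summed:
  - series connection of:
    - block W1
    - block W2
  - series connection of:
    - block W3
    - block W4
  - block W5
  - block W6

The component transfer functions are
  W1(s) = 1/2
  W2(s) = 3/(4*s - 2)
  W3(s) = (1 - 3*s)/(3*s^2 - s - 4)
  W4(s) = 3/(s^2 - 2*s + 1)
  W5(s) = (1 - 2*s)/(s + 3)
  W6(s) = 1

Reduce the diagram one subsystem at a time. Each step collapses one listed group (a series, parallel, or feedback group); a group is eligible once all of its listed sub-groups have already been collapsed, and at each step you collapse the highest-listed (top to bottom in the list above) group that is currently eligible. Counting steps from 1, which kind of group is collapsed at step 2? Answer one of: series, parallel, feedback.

Step 1: cascade W1, W2
Step 2: reduce the series chain W3, W4
Step 3: parallel reduction of (W1*W2), (W3*W4), W5, W6
Step 2: series.

Hence the answer: series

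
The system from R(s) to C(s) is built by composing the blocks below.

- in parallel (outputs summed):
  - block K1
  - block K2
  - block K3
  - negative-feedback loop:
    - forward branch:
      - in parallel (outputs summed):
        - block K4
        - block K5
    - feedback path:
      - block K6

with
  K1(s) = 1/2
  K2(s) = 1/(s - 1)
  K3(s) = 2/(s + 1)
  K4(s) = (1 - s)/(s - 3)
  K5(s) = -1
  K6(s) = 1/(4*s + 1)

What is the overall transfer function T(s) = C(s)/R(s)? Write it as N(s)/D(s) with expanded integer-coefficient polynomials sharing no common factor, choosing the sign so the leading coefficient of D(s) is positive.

Step 1 - add K4, K5 (parallel): (4 - 2*s)/(s - 3)
Step 2 - feedback reduction of (K4+K5), K6: (-8*s^2 + 14*s + 4)/(4*s^2 - 13*s + 1)
Step 3 - parallel reduction of K1, K2, K3, [(K4+K5)/(1+(K4+K5)*K6)] - this is the overall T(s), already in the required normalized form

Answer: (-12*s^4 + 39*s^3 - 65*s^2 + 17*s - 11)/(8*s^4 - 26*s^3 - 6*s^2 + 26*s - 2)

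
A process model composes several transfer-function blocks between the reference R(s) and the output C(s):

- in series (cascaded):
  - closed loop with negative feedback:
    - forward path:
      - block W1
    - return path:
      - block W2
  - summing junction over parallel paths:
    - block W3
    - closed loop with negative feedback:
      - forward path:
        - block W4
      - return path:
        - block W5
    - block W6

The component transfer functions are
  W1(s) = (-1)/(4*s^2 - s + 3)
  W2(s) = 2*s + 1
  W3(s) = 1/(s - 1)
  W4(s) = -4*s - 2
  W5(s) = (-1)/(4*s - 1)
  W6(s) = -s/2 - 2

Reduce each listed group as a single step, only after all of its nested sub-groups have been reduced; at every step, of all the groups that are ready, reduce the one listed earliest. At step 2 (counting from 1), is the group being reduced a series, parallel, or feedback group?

The answer is feedback.

Reasoning:
Step 1: apply the feedback formula to W1, W2
Step 2: close the feedback loop around W4, W5
Step 3: reduce the parallel group W3, [W4/(1+W4*W5)], W6
Step 4: series reduction of [W1/(1+W1*W2)], (W3+[W4/(1+W4*W5)]+W6)
Step 2: feedback.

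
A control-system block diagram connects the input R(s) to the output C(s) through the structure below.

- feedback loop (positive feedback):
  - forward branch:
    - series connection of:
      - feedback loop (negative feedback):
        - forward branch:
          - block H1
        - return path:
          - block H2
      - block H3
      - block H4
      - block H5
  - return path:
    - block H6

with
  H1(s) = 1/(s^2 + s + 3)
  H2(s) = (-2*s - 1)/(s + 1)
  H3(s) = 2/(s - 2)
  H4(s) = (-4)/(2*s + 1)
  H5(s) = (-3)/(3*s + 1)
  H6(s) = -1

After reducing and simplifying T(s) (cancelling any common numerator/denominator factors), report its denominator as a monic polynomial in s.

Answer: s^6 + 5*s^5/6 - 11*s^4/6 - 11*s^3/3 - 6*s^2 + s/3 + 10/3

Working:
[1] close the feedback loop around H1, H2 gives (s + 1)/(s^3 + 2*s^2 + 2*s + 2)
[2] cascade [H1/(1+H1*H2)], H3, H4, H5 gives (24*s + 24)/(6*s^6 + 5*s^5 - 11*s^4 - 22*s^3 - 36*s^2 - 22*s - 4)
[3] apply the feedback formula to ([H1/(1+H1*H2)]*H3*H4*H5), H6 gives (24*s + 24)/(6*s^6 + 5*s^5 - 11*s^4 - 22*s^3 - 36*s^2 + 2*s + 20)
Step 3 gives the fully reduced T(s), with no common factor left to cancel. The denominator's leading coefficient is 6, so divide each of its coefficients by 6 to get the monic form.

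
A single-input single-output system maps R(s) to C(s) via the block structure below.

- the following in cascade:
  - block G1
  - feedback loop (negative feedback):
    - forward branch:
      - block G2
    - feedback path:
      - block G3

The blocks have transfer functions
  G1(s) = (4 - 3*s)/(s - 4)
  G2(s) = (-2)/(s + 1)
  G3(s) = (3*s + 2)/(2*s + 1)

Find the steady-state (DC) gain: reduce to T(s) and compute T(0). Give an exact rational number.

1. close the feedback loop around G2, G3 -> (-4*s - 2)/(2*s^2 - 3*s - 3)
2. cascade G1, [G2/(1+G2*G3)] -> (12*s^2 - 10*s - 8)/(2*s^3 - 11*s^2 + 9*s + 12)
Evaluating the step-2 result (the overall T(s)) at s = 0 gives T(0) = -8/12 = -2/3.

Therefore the answer is -2/3.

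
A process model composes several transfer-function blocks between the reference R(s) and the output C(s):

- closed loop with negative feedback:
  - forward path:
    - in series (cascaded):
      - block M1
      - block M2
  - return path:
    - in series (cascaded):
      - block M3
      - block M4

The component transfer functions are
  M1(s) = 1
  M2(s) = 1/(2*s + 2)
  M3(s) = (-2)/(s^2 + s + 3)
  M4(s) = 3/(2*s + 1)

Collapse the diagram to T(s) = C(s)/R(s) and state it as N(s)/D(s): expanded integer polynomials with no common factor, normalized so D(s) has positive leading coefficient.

Step 1. series reduction of M1, M2 = 1/(2*s + 2)
Step 2. cascade M3, M4 = (-6)/(2*s^3 + 3*s^2 + 7*s + 3)
Step 3. feedback reduction of (M1*M2), (M3*M4), which is the overall transfer function T(s) = C(s)/R(s) in lowest terms

Answer: (2*s^3 + 3*s^2 + 7*s + 3)/(4*s^4 + 10*s^3 + 20*s^2 + 20*s)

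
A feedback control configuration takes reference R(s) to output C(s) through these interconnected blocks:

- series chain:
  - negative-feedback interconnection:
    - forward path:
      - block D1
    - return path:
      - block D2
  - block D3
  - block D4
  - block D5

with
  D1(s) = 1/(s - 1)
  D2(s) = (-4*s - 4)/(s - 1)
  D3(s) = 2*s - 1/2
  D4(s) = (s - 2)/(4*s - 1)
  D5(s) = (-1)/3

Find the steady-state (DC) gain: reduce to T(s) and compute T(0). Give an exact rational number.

Reducing step by step:

Step 1. reduce the feedback loop with forward D1 and return D2, giving (s - 1)/(s^2 - 6*s - 3)
Step 2. combine [D1/(1+D1*D2)], D3, D4, D5 in series, giving (-s^2 + 3*s - 2)/(6*s^2 - 36*s - 18)
Evaluating the step-2 result (the overall T(s)) at s = 0 gives T(0) = -2/(-18) = 1/9.

Answer: 1/9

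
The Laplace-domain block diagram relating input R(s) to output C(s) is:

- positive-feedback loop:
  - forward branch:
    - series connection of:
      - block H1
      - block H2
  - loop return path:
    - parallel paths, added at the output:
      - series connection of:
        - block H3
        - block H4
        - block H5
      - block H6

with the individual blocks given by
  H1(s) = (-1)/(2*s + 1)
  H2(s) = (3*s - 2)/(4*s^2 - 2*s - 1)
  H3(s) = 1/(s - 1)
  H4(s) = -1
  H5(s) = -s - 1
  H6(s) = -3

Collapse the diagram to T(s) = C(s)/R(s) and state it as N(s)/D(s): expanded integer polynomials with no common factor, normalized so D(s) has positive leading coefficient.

Reducing step by step:

Step 1 - series reduction of H1, H2 = (2 - 3*s)/(8*s^3 - 4*s - 1)
Step 2 - combine H3, H4, H5 in series = (s + 1)/(s - 1)
Step 3 - reduce the parallel group (H3*H4*H5), H6 = (4 - 2*s)/(s - 1)
Step 4 - apply the feedback formula to (H1*H2), ((H3*H4*H5)+H6) - this is the overall T(s), already in the required normalized form

Answer: (-3*s^2 + 5*s - 2)/(8*s^4 - 8*s^3 - 10*s^2 + 19*s - 7)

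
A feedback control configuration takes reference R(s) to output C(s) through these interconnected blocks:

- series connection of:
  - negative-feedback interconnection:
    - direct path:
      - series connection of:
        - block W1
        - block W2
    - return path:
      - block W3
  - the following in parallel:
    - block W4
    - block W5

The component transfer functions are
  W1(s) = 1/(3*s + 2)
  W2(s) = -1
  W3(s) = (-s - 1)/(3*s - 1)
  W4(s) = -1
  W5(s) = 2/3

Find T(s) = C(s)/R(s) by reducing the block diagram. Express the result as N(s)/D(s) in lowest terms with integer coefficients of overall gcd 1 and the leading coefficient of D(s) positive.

Answer: (3*s - 1)/(27*s^2 + 12*s - 3)

Working:
Step 1: reduce the series chain W1, W2 gives (-1)/(3*s + 2)
Step 2: apply the feedback formula to (W1*W2), W3 gives (1 - 3*s)/(9*s^2 + 4*s - 1)
Step 3: combine W4, W5 in parallel gives (-1)/3
Step 4: cascade [(W1*W2)/(1+(W1*W2)*W3)], (W4+W5) - this is the overall T(s), already in the required normalized form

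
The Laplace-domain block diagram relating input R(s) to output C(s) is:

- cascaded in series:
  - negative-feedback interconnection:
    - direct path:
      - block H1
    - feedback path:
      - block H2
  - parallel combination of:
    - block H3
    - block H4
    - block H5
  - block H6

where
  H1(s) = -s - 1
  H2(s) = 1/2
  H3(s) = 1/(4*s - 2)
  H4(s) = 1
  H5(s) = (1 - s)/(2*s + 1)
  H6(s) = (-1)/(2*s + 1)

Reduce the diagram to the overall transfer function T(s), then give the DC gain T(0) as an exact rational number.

The answer is 3.

Reasoning:
(1) collapse the loop (H1 forward, H2 return): (2*s + 2)/(s - 1)
(2) reduce the parallel group H3, H4, H5: (4*s^2 + 8*s - 3)/(8*s^2 - 2)
(3) combine [H1/(1+H1*H2)], (H3+H4+H5), H6 in series: (-4*s^3 - 12*s^2 - 5*s + 3)/(8*s^4 - 4*s^3 - 6*s^2 + s + 1)
DC gain: substitute s = 0 into T(s) from step 3: T(0) = 3/1 = 3.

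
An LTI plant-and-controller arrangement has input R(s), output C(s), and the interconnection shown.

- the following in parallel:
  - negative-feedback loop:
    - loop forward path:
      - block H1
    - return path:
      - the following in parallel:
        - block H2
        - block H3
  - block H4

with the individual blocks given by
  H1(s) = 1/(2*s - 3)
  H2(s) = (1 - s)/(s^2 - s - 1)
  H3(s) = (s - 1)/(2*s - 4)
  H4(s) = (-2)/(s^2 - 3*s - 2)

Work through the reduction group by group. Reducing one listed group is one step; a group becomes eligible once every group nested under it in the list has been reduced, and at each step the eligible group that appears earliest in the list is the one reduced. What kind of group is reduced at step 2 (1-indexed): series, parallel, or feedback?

Reducing step by step:

Step 1: combine H2, H3 in parallel
Step 2: feedback reduction of H1, (H2+H3)
Step 3: reduce the parallel group [H1/(1+H1*(H2+H3))], H4
At step 2 the group reduced is feedback.

Answer: feedback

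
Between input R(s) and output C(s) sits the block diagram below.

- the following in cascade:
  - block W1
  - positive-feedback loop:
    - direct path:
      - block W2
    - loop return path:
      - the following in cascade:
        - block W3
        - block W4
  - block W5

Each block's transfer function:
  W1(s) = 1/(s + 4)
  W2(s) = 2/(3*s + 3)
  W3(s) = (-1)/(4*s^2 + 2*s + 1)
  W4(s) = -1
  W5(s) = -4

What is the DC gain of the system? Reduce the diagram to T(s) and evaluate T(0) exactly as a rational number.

Answer: -2

Working:
Step 1. cascade W3, W4 gives 1/(4*s^2 + 2*s + 1)
Step 2. close the feedback loop around W2, (W3*W4) gives (8*s^2 + 4*s + 2)/(12*s^3 + 18*s^2 + 9*s + 1)
Step 3. series reduction of W1, [W2/(1-W2*(W3*W4))], W5 gives (-32*s^2 - 16*s - 8)/(12*s^4 + 66*s^3 + 81*s^2 + 37*s + 4)
Step 3 gives the overall T(s). Then T(0) = -8/4 = -2.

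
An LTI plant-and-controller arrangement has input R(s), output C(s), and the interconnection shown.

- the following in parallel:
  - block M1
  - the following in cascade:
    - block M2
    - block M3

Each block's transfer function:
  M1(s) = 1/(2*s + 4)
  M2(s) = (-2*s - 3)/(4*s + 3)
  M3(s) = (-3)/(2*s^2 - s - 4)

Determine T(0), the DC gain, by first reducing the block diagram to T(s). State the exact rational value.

The answer is -1/2.

Reasoning:
[1] series reduction of M2, M3 -> (6*s + 9)/(8*s^3 + 2*s^2 - 19*s - 12)
[2] add M1, (M2*M3) (parallel) -> (8*s^3 + 14*s^2 + 23*s + 24)/(16*s^4 + 36*s^3 - 30*s^2 - 100*s - 48)
That last expression is T(s); at s = 0 only the constant terms survive, so T(0) = 24/(-48) = -1/2.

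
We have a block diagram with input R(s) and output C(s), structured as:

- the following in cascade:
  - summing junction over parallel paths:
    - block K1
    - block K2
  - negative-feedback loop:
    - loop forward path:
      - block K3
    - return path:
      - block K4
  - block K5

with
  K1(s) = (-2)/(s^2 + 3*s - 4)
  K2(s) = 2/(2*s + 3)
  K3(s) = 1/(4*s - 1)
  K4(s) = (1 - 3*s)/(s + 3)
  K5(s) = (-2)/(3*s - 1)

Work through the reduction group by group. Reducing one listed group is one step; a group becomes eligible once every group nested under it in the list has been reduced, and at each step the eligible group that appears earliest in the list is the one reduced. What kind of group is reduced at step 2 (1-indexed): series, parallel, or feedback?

[1] add K1, K2 (parallel)
[2] collapse the loop (K3 forward, K4 return)
[3] combine (K1+K2), [K3/(1+K3*K4)], K5 in series
Step 2: feedback.

Therefore the answer is feedback.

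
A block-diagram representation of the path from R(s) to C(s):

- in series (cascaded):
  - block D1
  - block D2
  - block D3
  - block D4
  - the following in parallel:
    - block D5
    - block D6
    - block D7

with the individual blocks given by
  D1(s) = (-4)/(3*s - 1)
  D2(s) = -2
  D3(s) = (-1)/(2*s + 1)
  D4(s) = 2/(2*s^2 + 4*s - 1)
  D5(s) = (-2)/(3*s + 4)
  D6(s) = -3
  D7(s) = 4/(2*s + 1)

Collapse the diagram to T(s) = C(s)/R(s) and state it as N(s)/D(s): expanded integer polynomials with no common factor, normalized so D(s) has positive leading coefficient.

First reduce the diagram to T(s).

[1] reduce the parallel group D5, D6, D7; result (-18*s^2 - 25*s + 2)/(6*s^2 + 11*s + 4)
[2] series reduction of D1, D2, D3, D4, (D5+D6+D7) - this is the overall T(s), already in the required normalized form

Answer: (288*s^2 + 400*s - 32)/(72*s^6 + 288*s^5 + 310*s^4 + 30*s^3 - 65*s^2 - 9*s + 4)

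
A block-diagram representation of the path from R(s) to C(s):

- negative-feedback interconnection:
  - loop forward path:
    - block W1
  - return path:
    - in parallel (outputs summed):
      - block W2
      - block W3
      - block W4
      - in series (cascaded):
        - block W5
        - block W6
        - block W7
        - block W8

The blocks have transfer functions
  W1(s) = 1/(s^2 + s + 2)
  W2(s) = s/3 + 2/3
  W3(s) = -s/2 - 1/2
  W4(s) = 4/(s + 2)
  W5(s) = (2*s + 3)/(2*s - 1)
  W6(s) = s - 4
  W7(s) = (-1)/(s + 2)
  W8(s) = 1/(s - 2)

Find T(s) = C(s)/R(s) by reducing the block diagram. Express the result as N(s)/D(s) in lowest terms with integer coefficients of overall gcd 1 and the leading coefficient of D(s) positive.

Step 1 - cascade W5, W6, W7, W8 -> (-2*s^2 + 5*s + 12)/(2*s^3 - s^2 - 8*s + 4)
Step 2 - parallel reduction of W2, W3, W4, (W5*W6*W7*W8) -> (-2*s^4 + 3*s^3 + 43*s^2 - 102*s + 124)/(12*s^3 - 6*s^2 - 48*s + 24)
Step 3 - reduce the feedback loop with forward W1 and return (W2+W3+W4+(W5*W6*W7*W8)): this yields T(s), and no further normalization is needed

Therefore the answer is (12*s^3 - 6*s^2 - 48*s + 24)/(12*s^5 + 4*s^4 - 27*s^3 + 7*s^2 - 174*s + 172).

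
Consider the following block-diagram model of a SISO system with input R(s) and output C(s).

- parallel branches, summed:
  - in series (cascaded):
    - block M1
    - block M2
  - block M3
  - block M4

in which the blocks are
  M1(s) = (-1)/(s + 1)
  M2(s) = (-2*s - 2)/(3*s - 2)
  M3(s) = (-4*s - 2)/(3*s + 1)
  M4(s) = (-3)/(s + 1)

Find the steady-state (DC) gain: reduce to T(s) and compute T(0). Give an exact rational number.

First reduce the diagram to T(s).

Step 1 - combine M1, M2 in series gives 2/(3*s - 2)
Step 2 - sum the parallel branches (M1*M2), M3, M4 gives (-12*s^3 - 31*s^2 + 23*s + 12)/(9*s^3 + 6*s^2 - 5*s - 2)
That last expression is T(s); at s = 0 only the constant terms survive, so T(0) = 12/(-2) = -6.

Answer: -6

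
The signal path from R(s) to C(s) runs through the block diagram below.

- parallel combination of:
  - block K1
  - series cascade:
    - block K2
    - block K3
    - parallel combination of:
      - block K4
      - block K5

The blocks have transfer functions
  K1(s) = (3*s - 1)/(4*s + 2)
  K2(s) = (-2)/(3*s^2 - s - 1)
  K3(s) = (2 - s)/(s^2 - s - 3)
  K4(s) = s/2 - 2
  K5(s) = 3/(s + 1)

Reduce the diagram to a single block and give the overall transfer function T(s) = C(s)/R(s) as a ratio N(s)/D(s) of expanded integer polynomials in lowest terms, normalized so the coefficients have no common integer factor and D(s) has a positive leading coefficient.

(1) add K4, K5 (parallel) = (s^2 - 3*s + 2)/(2*s + 2)
(2) cascade K2, K3, (K4+K5) = (s^3 - 5*s^2 + 8*s - 4)/(3*s^5 - s^4 - 13*s^3 - 5*s^2 + 7*s + 3)
(3) sum the parallel branches K1, (K2*K3*(K4+K5)); the result is T(s) itself (integer coefficients, no common factor, positive leading denominator coefficient)

Therefore the answer is (9*s^6 - 6*s^5 - 34*s^4 - 20*s^3 + 48*s^2 + 2*s - 11)/(12*s^6 + 2*s^5 - 54*s^4 - 46*s^3 + 18*s^2 + 26*s + 6).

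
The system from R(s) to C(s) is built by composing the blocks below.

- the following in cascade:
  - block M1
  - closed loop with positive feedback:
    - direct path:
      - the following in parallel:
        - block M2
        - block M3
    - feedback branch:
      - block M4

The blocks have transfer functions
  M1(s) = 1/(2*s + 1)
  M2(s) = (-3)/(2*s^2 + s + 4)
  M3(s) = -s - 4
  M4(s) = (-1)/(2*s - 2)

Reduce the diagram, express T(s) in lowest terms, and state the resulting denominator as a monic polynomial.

1. parallel reduction of M2, M3 gives (-2*s^3 - 9*s^2 - 8*s - 19)/(2*s^2 + s + 4)
2. collapse the loop ((M2+M3) forward, M4 return) gives (-4*s^4 - 14*s^3 + 2*s^2 - 22*s + 38)/(2*s^3 - 11*s^2 - 2*s - 27)
3. cascade M1, [(M2+M3)/(1-(M2+M3)*M4)] gives (-4*s^4 - 14*s^3 + 2*s^2 - 22*s + 38)/(4*s^4 - 20*s^3 - 15*s^2 - 56*s - 27)
The result of step 3 is T(s) in lowest terms. Its denominator has leading coefficient 4; dividing the denominator through by 4 makes it monic.

Therefore the answer is s^4 - 5*s^3 - 15*s^2/4 - 14*s - 27/4.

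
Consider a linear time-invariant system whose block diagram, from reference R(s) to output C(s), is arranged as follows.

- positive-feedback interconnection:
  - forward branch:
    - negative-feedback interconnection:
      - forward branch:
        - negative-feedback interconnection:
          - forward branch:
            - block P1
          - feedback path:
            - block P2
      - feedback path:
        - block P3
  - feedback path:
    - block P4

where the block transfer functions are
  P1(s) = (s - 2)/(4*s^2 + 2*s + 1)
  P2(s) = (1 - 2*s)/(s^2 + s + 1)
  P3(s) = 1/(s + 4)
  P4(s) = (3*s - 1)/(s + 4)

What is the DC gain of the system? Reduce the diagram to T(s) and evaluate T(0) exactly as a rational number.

[1] reduce the feedback loop with forward P1 and return P2 = (s^3 - s^2 - s - 2)/(4*s^4 + 6*s^3 + 5*s^2 + 8*s - 1)
[2] reduce the feedback loop with forward [P1/(1+P1*P2)] and return P3 = (s^4 + 3*s^3 - 5*s^2 - 6*s - 8)/(4*s^5 + 22*s^4 + 30*s^3 + 27*s^2 + 30*s - 6)
[3] apply the feedback formula to [[P1/(1+P1*P2)]/(1+[P1/(1+P1*P2)]*P3)], P4 = (s^4 + 3*s^3 - 5*s^2 - 6*s - 8)/(4*s^5 + 19*s^4 + 34*s^3 + 29*s^2 + 35*s - 8)
Evaluating the step-3 result (the overall T(s)) at s = 0 gives T(0) = -8/(-8) = 1.

Final answer: 1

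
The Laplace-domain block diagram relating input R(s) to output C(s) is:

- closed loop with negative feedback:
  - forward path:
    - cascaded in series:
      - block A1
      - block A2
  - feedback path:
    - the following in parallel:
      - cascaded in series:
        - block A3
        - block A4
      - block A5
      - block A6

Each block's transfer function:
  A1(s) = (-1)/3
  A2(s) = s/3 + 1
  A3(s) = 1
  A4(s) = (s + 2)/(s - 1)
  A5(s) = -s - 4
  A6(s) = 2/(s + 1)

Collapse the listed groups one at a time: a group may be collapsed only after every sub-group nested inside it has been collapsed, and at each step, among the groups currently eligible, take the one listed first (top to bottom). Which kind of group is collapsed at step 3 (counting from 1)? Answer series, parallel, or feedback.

Answer: parallel

Working:
[1] series reduction of A1, A2
[2] reduce the series chain A3, A4
[3] combine (A3*A4), A5, A6 in parallel
[4] close the feedback loop around (A1*A2), ((A3*A4)+A5+A6)
Step 3 collapses a parallel group.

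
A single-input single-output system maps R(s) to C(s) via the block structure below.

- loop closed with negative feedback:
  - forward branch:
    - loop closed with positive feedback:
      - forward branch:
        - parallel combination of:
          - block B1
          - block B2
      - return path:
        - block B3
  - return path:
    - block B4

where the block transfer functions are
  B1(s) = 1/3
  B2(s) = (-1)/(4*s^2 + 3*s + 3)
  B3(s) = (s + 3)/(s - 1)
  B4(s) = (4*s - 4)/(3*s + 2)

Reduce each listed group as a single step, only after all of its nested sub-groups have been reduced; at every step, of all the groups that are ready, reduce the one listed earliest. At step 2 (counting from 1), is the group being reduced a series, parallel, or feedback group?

Answer: feedback

Working:
Step 1: sum the parallel branches B1, B2
Step 2: apply the feedback formula to (B1+B2), B3
Step 3: close the feedback loop around [(B1+B2)/(1-(B1+B2)*B3)], B4
So the answer for step 2 is feedback.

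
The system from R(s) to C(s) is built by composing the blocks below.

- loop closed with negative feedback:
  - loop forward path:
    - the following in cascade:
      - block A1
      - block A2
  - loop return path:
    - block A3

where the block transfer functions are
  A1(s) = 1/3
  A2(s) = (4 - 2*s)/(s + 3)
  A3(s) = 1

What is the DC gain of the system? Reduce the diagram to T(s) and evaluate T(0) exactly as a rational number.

First reduce the diagram to T(s).

(1) cascade A1, A2 -> (4 - 2*s)/(3*s + 9)
(2) collapse the loop ((A1*A2) forward, A3 return) -> (4 - 2*s)/(s + 13)
The step-2 result is T(s). Setting s = 0: T(0) = 4/13.

Answer: 4/13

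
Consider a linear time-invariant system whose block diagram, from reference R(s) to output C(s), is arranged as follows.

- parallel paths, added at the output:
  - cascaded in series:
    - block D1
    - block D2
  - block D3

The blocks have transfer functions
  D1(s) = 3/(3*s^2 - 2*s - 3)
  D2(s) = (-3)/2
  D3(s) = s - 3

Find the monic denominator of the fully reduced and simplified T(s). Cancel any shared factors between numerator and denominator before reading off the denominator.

Reducing step by step:

1. combine D1, D2 in series: (-9)/(6*s^2 - 4*s - 6)
2. parallel reduction of (D1*D2), D3: (6*s^3 - 22*s^2 + 6*s + 9)/(6*s^2 - 4*s - 6)
The result of step 2 is T(s) in lowest terms. Its denominator has leading coefficient 6; dividing the denominator through by 6 makes it monic.

Answer: s^2 - 2*s/3 - 1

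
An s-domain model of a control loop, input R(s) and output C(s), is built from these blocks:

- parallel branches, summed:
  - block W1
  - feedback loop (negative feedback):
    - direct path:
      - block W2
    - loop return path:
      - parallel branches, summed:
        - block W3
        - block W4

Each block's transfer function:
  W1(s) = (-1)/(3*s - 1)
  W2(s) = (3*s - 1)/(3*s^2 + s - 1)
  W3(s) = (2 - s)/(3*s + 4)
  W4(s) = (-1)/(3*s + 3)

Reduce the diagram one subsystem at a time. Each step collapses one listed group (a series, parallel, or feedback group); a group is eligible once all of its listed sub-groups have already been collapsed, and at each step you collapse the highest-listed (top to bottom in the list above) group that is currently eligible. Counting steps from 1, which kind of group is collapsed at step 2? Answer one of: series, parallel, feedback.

The answer is feedback.

Reasoning:
Step 1. reduce the parallel group W3, W4
Step 2. collapse the loop (W2 forward, (W3+W4) return)
Step 3. sum the parallel branches W1, [W2/(1+W2*(W3+W4))]
So the answer for step 2 is feedback.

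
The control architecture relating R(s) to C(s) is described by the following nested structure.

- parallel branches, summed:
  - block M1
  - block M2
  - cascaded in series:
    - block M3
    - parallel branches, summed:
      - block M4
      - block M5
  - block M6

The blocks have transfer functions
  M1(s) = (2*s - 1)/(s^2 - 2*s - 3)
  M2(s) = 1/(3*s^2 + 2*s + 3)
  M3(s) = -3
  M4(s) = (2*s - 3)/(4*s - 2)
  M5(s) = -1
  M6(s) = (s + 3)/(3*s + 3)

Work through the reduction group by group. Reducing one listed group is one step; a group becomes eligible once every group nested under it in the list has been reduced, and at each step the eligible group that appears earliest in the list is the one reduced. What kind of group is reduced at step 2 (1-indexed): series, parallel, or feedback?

Step 1. add M4, M5 (parallel)
Step 2. reduce the series chain M3, (M4+M5)
Step 3. parallel reduction of M1, M2, (M3*(M4+M5)), M6
At step 2 the group reduced is series.

Answer: series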